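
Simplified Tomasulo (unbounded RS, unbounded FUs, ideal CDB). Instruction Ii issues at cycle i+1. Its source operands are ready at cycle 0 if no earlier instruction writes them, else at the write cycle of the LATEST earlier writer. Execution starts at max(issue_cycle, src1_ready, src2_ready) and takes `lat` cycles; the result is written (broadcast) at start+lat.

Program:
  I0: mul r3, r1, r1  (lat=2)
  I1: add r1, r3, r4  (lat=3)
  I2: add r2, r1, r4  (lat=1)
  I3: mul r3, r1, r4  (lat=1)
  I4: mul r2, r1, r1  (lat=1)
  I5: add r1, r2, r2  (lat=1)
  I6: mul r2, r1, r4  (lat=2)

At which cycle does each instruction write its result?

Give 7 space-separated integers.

I0 mul r3: issue@1 deps=(None,None) exec_start@1 write@3
I1 add r1: issue@2 deps=(0,None) exec_start@3 write@6
I2 add r2: issue@3 deps=(1,None) exec_start@6 write@7
I3 mul r3: issue@4 deps=(1,None) exec_start@6 write@7
I4 mul r2: issue@5 deps=(1,1) exec_start@6 write@7
I5 add r1: issue@6 deps=(4,4) exec_start@7 write@8
I6 mul r2: issue@7 deps=(5,None) exec_start@8 write@10

Answer: 3 6 7 7 7 8 10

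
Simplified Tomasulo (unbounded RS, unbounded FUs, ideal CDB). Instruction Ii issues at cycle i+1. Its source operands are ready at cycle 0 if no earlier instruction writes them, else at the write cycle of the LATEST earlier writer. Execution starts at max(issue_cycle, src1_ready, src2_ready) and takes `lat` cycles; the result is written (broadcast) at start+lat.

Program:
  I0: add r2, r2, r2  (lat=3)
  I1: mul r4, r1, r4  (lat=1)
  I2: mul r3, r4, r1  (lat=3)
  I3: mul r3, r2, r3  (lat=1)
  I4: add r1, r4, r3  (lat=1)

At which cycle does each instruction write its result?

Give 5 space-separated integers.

Answer: 4 3 6 7 8

Derivation:
I0 add r2: issue@1 deps=(None,None) exec_start@1 write@4
I1 mul r4: issue@2 deps=(None,None) exec_start@2 write@3
I2 mul r3: issue@3 deps=(1,None) exec_start@3 write@6
I3 mul r3: issue@4 deps=(0,2) exec_start@6 write@7
I4 add r1: issue@5 deps=(1,3) exec_start@7 write@8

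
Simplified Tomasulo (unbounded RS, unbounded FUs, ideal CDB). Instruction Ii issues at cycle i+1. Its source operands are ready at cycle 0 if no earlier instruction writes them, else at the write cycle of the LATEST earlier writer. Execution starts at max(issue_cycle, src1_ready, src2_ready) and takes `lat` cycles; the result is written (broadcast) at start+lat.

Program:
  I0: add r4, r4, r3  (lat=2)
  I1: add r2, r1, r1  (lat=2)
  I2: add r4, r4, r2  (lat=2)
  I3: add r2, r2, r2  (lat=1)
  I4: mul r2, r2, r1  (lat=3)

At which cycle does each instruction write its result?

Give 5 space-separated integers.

Answer: 3 4 6 5 8

Derivation:
I0 add r4: issue@1 deps=(None,None) exec_start@1 write@3
I1 add r2: issue@2 deps=(None,None) exec_start@2 write@4
I2 add r4: issue@3 deps=(0,1) exec_start@4 write@6
I3 add r2: issue@4 deps=(1,1) exec_start@4 write@5
I4 mul r2: issue@5 deps=(3,None) exec_start@5 write@8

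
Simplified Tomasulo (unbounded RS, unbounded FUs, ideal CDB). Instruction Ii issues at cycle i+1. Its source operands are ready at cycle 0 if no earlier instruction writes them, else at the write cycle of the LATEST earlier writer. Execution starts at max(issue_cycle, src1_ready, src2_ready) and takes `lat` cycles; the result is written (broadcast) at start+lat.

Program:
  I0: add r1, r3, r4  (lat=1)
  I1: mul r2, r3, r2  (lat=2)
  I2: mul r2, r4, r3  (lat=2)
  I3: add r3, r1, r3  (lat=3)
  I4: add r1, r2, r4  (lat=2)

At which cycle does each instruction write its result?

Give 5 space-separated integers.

I0 add r1: issue@1 deps=(None,None) exec_start@1 write@2
I1 mul r2: issue@2 deps=(None,None) exec_start@2 write@4
I2 mul r2: issue@3 deps=(None,None) exec_start@3 write@5
I3 add r3: issue@4 deps=(0,None) exec_start@4 write@7
I4 add r1: issue@5 deps=(2,None) exec_start@5 write@7

Answer: 2 4 5 7 7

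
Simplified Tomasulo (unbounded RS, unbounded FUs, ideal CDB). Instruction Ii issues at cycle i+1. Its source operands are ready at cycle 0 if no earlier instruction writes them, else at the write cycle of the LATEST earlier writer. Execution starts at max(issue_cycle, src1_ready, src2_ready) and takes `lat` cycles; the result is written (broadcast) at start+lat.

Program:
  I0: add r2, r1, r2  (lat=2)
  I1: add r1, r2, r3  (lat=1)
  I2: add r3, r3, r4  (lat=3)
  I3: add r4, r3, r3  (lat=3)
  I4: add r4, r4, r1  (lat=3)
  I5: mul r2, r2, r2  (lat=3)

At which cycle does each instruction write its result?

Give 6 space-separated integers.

Answer: 3 4 6 9 12 9

Derivation:
I0 add r2: issue@1 deps=(None,None) exec_start@1 write@3
I1 add r1: issue@2 deps=(0,None) exec_start@3 write@4
I2 add r3: issue@3 deps=(None,None) exec_start@3 write@6
I3 add r4: issue@4 deps=(2,2) exec_start@6 write@9
I4 add r4: issue@5 deps=(3,1) exec_start@9 write@12
I5 mul r2: issue@6 deps=(0,0) exec_start@6 write@9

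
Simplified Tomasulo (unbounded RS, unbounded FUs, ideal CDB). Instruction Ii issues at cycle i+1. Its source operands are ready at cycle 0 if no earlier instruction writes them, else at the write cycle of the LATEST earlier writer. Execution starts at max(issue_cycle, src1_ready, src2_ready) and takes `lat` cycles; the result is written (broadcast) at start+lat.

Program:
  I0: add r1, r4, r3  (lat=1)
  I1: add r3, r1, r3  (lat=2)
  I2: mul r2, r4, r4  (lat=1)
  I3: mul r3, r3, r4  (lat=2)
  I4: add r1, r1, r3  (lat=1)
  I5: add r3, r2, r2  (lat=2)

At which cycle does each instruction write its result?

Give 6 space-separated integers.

I0 add r1: issue@1 deps=(None,None) exec_start@1 write@2
I1 add r3: issue@2 deps=(0,None) exec_start@2 write@4
I2 mul r2: issue@3 deps=(None,None) exec_start@3 write@4
I3 mul r3: issue@4 deps=(1,None) exec_start@4 write@6
I4 add r1: issue@5 deps=(0,3) exec_start@6 write@7
I5 add r3: issue@6 deps=(2,2) exec_start@6 write@8

Answer: 2 4 4 6 7 8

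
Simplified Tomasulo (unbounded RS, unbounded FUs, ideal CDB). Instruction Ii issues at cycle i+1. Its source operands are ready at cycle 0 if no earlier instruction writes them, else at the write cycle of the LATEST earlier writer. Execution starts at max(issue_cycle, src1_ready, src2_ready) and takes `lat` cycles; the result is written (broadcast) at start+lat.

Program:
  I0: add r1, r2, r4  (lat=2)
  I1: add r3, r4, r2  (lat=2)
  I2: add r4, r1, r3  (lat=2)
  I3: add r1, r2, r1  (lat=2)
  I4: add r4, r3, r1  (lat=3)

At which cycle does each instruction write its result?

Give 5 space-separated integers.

Answer: 3 4 6 6 9

Derivation:
I0 add r1: issue@1 deps=(None,None) exec_start@1 write@3
I1 add r3: issue@2 deps=(None,None) exec_start@2 write@4
I2 add r4: issue@3 deps=(0,1) exec_start@4 write@6
I3 add r1: issue@4 deps=(None,0) exec_start@4 write@6
I4 add r4: issue@5 deps=(1,3) exec_start@6 write@9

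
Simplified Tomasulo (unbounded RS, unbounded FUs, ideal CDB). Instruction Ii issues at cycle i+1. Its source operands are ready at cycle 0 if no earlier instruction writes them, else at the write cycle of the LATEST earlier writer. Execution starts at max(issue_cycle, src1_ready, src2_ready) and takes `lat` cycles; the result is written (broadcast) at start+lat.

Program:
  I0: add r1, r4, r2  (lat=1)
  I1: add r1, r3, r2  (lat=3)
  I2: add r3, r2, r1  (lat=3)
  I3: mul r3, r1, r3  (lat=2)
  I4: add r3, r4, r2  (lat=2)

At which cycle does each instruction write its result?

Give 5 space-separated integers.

Answer: 2 5 8 10 7

Derivation:
I0 add r1: issue@1 deps=(None,None) exec_start@1 write@2
I1 add r1: issue@2 deps=(None,None) exec_start@2 write@5
I2 add r3: issue@3 deps=(None,1) exec_start@5 write@8
I3 mul r3: issue@4 deps=(1,2) exec_start@8 write@10
I4 add r3: issue@5 deps=(None,None) exec_start@5 write@7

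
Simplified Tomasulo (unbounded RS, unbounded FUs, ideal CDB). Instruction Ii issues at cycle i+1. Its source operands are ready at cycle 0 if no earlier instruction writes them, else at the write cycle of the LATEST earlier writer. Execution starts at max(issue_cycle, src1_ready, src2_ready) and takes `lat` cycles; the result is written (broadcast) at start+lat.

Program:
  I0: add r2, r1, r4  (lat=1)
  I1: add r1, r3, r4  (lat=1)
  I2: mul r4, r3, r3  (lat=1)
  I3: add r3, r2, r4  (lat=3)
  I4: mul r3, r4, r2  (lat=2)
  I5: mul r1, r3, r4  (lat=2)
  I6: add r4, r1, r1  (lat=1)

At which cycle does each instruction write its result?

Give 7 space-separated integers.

Answer: 2 3 4 7 7 9 10

Derivation:
I0 add r2: issue@1 deps=(None,None) exec_start@1 write@2
I1 add r1: issue@2 deps=(None,None) exec_start@2 write@3
I2 mul r4: issue@3 deps=(None,None) exec_start@3 write@4
I3 add r3: issue@4 deps=(0,2) exec_start@4 write@7
I4 mul r3: issue@5 deps=(2,0) exec_start@5 write@7
I5 mul r1: issue@6 deps=(4,2) exec_start@7 write@9
I6 add r4: issue@7 deps=(5,5) exec_start@9 write@10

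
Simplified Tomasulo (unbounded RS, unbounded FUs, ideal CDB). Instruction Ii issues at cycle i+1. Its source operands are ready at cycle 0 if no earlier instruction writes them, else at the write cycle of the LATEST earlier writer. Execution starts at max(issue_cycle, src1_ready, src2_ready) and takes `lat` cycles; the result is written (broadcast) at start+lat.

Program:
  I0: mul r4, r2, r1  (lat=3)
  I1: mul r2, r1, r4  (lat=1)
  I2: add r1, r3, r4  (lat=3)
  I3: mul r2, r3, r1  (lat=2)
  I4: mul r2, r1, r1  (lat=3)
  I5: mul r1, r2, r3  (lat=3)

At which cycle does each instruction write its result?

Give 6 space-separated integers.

Answer: 4 5 7 9 10 13

Derivation:
I0 mul r4: issue@1 deps=(None,None) exec_start@1 write@4
I1 mul r2: issue@2 deps=(None,0) exec_start@4 write@5
I2 add r1: issue@3 deps=(None,0) exec_start@4 write@7
I3 mul r2: issue@4 deps=(None,2) exec_start@7 write@9
I4 mul r2: issue@5 deps=(2,2) exec_start@7 write@10
I5 mul r1: issue@6 deps=(4,None) exec_start@10 write@13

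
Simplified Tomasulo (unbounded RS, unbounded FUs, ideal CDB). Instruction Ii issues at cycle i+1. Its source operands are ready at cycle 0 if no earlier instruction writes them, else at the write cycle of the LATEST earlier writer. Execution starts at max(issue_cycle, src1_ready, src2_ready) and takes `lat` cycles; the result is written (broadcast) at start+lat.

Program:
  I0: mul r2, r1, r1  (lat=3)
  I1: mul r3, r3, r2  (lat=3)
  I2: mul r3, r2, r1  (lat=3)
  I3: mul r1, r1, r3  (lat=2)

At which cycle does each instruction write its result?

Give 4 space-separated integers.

Answer: 4 7 7 9

Derivation:
I0 mul r2: issue@1 deps=(None,None) exec_start@1 write@4
I1 mul r3: issue@2 deps=(None,0) exec_start@4 write@7
I2 mul r3: issue@3 deps=(0,None) exec_start@4 write@7
I3 mul r1: issue@4 deps=(None,2) exec_start@7 write@9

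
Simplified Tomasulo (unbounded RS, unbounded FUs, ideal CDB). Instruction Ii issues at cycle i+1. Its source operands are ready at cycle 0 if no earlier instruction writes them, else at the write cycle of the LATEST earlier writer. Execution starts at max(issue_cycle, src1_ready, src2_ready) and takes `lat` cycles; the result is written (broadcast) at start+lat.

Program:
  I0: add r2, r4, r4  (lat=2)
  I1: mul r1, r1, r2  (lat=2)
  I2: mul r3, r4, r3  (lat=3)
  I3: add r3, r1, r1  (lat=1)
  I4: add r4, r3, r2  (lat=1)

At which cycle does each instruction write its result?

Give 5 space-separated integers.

Answer: 3 5 6 6 7

Derivation:
I0 add r2: issue@1 deps=(None,None) exec_start@1 write@3
I1 mul r1: issue@2 deps=(None,0) exec_start@3 write@5
I2 mul r3: issue@3 deps=(None,None) exec_start@3 write@6
I3 add r3: issue@4 deps=(1,1) exec_start@5 write@6
I4 add r4: issue@5 deps=(3,0) exec_start@6 write@7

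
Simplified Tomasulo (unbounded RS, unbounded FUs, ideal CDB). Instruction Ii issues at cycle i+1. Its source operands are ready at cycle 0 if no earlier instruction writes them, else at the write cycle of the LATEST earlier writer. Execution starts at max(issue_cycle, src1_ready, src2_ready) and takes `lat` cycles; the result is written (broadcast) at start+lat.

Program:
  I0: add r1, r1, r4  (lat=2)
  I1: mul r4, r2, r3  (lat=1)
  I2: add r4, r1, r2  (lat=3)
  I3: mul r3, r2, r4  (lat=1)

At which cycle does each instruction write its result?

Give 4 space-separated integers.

I0 add r1: issue@1 deps=(None,None) exec_start@1 write@3
I1 mul r4: issue@2 deps=(None,None) exec_start@2 write@3
I2 add r4: issue@3 deps=(0,None) exec_start@3 write@6
I3 mul r3: issue@4 deps=(None,2) exec_start@6 write@7

Answer: 3 3 6 7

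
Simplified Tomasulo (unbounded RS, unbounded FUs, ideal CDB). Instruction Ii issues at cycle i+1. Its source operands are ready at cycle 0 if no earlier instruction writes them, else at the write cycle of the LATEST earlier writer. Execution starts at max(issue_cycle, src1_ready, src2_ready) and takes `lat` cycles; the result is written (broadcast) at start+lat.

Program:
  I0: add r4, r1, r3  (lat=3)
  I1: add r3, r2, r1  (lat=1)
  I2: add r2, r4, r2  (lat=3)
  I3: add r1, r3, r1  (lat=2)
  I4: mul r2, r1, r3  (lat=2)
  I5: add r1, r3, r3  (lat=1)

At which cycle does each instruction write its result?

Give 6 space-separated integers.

Answer: 4 3 7 6 8 7

Derivation:
I0 add r4: issue@1 deps=(None,None) exec_start@1 write@4
I1 add r3: issue@2 deps=(None,None) exec_start@2 write@3
I2 add r2: issue@3 deps=(0,None) exec_start@4 write@7
I3 add r1: issue@4 deps=(1,None) exec_start@4 write@6
I4 mul r2: issue@5 deps=(3,1) exec_start@6 write@8
I5 add r1: issue@6 deps=(1,1) exec_start@6 write@7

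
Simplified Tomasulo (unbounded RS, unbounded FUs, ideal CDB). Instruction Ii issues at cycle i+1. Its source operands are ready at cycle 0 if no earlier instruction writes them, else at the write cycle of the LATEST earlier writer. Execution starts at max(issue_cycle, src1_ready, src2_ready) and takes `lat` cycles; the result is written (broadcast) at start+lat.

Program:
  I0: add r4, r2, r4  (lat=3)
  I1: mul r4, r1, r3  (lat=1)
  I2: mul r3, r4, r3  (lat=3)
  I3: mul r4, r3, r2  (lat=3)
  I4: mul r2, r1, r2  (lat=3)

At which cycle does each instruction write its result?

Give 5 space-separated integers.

Answer: 4 3 6 9 8

Derivation:
I0 add r4: issue@1 deps=(None,None) exec_start@1 write@4
I1 mul r4: issue@2 deps=(None,None) exec_start@2 write@3
I2 mul r3: issue@3 deps=(1,None) exec_start@3 write@6
I3 mul r4: issue@4 deps=(2,None) exec_start@6 write@9
I4 mul r2: issue@5 deps=(None,None) exec_start@5 write@8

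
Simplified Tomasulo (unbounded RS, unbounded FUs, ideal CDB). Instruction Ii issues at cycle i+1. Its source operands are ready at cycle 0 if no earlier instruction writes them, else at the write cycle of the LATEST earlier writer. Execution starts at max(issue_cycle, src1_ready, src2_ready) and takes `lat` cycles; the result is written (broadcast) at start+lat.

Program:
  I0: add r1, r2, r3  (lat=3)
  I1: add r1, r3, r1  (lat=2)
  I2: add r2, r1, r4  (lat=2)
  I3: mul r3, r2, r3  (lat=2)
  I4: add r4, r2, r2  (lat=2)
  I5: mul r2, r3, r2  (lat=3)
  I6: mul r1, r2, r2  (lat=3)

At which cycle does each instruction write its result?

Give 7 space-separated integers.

Answer: 4 6 8 10 10 13 16

Derivation:
I0 add r1: issue@1 deps=(None,None) exec_start@1 write@4
I1 add r1: issue@2 deps=(None,0) exec_start@4 write@6
I2 add r2: issue@3 deps=(1,None) exec_start@6 write@8
I3 mul r3: issue@4 deps=(2,None) exec_start@8 write@10
I4 add r4: issue@5 deps=(2,2) exec_start@8 write@10
I5 mul r2: issue@6 deps=(3,2) exec_start@10 write@13
I6 mul r1: issue@7 deps=(5,5) exec_start@13 write@16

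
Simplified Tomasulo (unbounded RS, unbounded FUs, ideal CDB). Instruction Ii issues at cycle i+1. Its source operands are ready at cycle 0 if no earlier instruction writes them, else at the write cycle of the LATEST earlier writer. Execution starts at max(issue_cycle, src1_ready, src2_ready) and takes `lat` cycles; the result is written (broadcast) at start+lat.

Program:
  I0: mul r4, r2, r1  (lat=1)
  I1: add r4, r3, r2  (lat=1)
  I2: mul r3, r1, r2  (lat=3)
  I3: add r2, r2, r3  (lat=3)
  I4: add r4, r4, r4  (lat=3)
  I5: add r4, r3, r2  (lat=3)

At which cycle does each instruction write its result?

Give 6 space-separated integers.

I0 mul r4: issue@1 deps=(None,None) exec_start@1 write@2
I1 add r4: issue@2 deps=(None,None) exec_start@2 write@3
I2 mul r3: issue@3 deps=(None,None) exec_start@3 write@6
I3 add r2: issue@4 deps=(None,2) exec_start@6 write@9
I4 add r4: issue@5 deps=(1,1) exec_start@5 write@8
I5 add r4: issue@6 deps=(2,3) exec_start@9 write@12

Answer: 2 3 6 9 8 12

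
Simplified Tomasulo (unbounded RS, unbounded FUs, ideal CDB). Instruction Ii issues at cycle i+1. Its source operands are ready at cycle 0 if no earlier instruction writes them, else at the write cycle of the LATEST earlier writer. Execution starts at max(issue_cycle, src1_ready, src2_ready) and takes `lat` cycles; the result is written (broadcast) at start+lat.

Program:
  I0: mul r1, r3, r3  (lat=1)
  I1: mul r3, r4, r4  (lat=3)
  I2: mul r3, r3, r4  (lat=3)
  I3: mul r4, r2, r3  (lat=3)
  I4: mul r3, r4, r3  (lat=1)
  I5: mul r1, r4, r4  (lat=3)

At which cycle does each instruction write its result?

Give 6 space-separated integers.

Answer: 2 5 8 11 12 14

Derivation:
I0 mul r1: issue@1 deps=(None,None) exec_start@1 write@2
I1 mul r3: issue@2 deps=(None,None) exec_start@2 write@5
I2 mul r3: issue@3 deps=(1,None) exec_start@5 write@8
I3 mul r4: issue@4 deps=(None,2) exec_start@8 write@11
I4 mul r3: issue@5 deps=(3,2) exec_start@11 write@12
I5 mul r1: issue@6 deps=(3,3) exec_start@11 write@14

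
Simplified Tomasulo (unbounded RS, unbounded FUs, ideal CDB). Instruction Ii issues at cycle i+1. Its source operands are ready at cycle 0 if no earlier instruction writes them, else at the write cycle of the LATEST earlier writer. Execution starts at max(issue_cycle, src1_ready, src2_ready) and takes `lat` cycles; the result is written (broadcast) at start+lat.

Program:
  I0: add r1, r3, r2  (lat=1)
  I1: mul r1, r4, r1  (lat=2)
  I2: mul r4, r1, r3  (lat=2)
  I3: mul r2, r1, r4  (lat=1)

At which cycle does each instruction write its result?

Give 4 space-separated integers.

Answer: 2 4 6 7

Derivation:
I0 add r1: issue@1 deps=(None,None) exec_start@1 write@2
I1 mul r1: issue@2 deps=(None,0) exec_start@2 write@4
I2 mul r4: issue@3 deps=(1,None) exec_start@4 write@6
I3 mul r2: issue@4 deps=(1,2) exec_start@6 write@7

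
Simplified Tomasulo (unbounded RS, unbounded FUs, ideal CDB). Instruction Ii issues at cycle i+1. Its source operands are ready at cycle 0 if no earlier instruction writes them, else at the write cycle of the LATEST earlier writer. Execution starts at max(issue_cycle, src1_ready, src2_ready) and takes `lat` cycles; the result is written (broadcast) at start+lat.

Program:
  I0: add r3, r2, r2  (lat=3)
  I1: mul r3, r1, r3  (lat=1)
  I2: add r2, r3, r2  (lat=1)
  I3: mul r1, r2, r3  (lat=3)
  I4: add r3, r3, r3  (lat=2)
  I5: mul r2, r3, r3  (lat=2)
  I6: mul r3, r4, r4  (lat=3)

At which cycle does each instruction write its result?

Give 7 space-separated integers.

Answer: 4 5 6 9 7 9 10

Derivation:
I0 add r3: issue@1 deps=(None,None) exec_start@1 write@4
I1 mul r3: issue@2 deps=(None,0) exec_start@4 write@5
I2 add r2: issue@3 deps=(1,None) exec_start@5 write@6
I3 mul r1: issue@4 deps=(2,1) exec_start@6 write@9
I4 add r3: issue@5 deps=(1,1) exec_start@5 write@7
I5 mul r2: issue@6 deps=(4,4) exec_start@7 write@9
I6 mul r3: issue@7 deps=(None,None) exec_start@7 write@10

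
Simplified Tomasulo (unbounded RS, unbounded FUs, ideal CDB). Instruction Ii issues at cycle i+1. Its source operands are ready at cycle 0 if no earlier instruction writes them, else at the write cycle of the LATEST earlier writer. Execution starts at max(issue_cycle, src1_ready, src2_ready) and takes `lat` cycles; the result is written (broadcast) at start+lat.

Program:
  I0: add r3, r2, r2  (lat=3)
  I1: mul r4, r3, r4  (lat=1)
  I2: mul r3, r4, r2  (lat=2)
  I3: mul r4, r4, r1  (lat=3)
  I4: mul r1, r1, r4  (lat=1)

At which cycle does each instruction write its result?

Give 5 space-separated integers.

I0 add r3: issue@1 deps=(None,None) exec_start@1 write@4
I1 mul r4: issue@2 deps=(0,None) exec_start@4 write@5
I2 mul r3: issue@3 deps=(1,None) exec_start@5 write@7
I3 mul r4: issue@4 deps=(1,None) exec_start@5 write@8
I4 mul r1: issue@5 deps=(None,3) exec_start@8 write@9

Answer: 4 5 7 8 9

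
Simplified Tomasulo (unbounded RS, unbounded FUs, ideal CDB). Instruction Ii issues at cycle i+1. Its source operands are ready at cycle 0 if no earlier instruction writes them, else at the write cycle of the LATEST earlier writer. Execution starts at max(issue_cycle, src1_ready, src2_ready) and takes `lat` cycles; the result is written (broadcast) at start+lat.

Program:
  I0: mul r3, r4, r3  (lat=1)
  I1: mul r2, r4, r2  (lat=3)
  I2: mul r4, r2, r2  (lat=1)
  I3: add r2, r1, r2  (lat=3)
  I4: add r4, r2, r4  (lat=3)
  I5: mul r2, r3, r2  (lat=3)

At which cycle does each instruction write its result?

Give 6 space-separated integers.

I0 mul r3: issue@1 deps=(None,None) exec_start@1 write@2
I1 mul r2: issue@2 deps=(None,None) exec_start@2 write@5
I2 mul r4: issue@3 deps=(1,1) exec_start@5 write@6
I3 add r2: issue@4 deps=(None,1) exec_start@5 write@8
I4 add r4: issue@5 deps=(3,2) exec_start@8 write@11
I5 mul r2: issue@6 deps=(0,3) exec_start@8 write@11

Answer: 2 5 6 8 11 11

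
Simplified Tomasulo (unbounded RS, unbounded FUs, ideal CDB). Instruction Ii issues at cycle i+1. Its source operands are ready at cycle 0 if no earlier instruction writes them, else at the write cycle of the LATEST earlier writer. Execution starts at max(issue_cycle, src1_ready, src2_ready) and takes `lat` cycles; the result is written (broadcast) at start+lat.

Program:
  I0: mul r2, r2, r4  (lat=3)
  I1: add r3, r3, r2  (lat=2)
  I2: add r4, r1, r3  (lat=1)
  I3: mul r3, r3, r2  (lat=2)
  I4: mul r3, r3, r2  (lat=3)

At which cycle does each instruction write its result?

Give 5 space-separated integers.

Answer: 4 6 7 8 11

Derivation:
I0 mul r2: issue@1 deps=(None,None) exec_start@1 write@4
I1 add r3: issue@2 deps=(None,0) exec_start@4 write@6
I2 add r4: issue@3 deps=(None,1) exec_start@6 write@7
I3 mul r3: issue@4 deps=(1,0) exec_start@6 write@8
I4 mul r3: issue@5 deps=(3,0) exec_start@8 write@11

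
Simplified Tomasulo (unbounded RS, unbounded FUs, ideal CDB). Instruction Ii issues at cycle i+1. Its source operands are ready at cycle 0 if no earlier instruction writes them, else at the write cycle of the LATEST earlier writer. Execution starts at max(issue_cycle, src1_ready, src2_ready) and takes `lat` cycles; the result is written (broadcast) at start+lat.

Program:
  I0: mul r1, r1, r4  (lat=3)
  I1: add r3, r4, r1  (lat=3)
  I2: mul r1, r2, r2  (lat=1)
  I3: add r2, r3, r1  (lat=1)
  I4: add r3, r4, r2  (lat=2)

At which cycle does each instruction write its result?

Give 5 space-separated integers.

Answer: 4 7 4 8 10

Derivation:
I0 mul r1: issue@1 deps=(None,None) exec_start@1 write@4
I1 add r3: issue@2 deps=(None,0) exec_start@4 write@7
I2 mul r1: issue@3 deps=(None,None) exec_start@3 write@4
I3 add r2: issue@4 deps=(1,2) exec_start@7 write@8
I4 add r3: issue@5 deps=(None,3) exec_start@8 write@10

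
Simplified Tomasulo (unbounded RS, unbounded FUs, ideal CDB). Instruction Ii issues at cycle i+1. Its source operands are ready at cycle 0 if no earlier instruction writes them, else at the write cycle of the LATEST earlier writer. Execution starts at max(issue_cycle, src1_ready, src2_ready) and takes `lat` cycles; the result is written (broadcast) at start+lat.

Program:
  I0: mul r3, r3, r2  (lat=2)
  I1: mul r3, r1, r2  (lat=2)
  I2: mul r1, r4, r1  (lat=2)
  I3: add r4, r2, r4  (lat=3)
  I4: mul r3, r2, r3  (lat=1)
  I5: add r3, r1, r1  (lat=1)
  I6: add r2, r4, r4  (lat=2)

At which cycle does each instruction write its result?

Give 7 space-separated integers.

Answer: 3 4 5 7 6 7 9

Derivation:
I0 mul r3: issue@1 deps=(None,None) exec_start@1 write@3
I1 mul r3: issue@2 deps=(None,None) exec_start@2 write@4
I2 mul r1: issue@3 deps=(None,None) exec_start@3 write@5
I3 add r4: issue@4 deps=(None,None) exec_start@4 write@7
I4 mul r3: issue@5 deps=(None,1) exec_start@5 write@6
I5 add r3: issue@6 deps=(2,2) exec_start@6 write@7
I6 add r2: issue@7 deps=(3,3) exec_start@7 write@9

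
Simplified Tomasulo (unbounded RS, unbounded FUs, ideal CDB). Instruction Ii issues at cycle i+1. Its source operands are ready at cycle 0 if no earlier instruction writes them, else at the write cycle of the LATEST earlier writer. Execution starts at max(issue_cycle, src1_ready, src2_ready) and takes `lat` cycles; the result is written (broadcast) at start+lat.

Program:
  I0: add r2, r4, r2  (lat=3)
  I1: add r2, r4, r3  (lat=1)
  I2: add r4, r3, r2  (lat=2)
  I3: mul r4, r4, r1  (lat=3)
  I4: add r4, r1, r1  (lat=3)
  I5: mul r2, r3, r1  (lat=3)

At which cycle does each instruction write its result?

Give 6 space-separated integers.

Answer: 4 3 5 8 8 9

Derivation:
I0 add r2: issue@1 deps=(None,None) exec_start@1 write@4
I1 add r2: issue@2 deps=(None,None) exec_start@2 write@3
I2 add r4: issue@3 deps=(None,1) exec_start@3 write@5
I3 mul r4: issue@4 deps=(2,None) exec_start@5 write@8
I4 add r4: issue@5 deps=(None,None) exec_start@5 write@8
I5 mul r2: issue@6 deps=(None,None) exec_start@6 write@9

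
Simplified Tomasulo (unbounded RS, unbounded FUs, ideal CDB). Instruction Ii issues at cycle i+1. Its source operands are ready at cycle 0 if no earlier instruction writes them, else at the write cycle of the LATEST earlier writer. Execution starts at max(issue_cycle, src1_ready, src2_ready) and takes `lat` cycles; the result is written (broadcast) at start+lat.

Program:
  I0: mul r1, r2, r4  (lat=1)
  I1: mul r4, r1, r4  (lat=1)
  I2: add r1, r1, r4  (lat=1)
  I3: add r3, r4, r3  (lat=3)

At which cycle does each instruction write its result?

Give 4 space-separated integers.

I0 mul r1: issue@1 deps=(None,None) exec_start@1 write@2
I1 mul r4: issue@2 deps=(0,None) exec_start@2 write@3
I2 add r1: issue@3 deps=(0,1) exec_start@3 write@4
I3 add r3: issue@4 deps=(1,None) exec_start@4 write@7

Answer: 2 3 4 7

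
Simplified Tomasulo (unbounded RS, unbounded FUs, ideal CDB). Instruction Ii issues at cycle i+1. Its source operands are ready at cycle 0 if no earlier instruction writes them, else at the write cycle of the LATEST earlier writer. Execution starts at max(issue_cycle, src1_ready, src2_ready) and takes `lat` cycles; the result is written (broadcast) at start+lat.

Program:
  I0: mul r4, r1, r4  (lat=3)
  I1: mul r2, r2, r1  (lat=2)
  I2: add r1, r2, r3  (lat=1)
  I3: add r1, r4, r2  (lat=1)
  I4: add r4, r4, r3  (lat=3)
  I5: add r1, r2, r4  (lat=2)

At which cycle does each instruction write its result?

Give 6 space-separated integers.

Answer: 4 4 5 5 8 10

Derivation:
I0 mul r4: issue@1 deps=(None,None) exec_start@1 write@4
I1 mul r2: issue@2 deps=(None,None) exec_start@2 write@4
I2 add r1: issue@3 deps=(1,None) exec_start@4 write@5
I3 add r1: issue@4 deps=(0,1) exec_start@4 write@5
I4 add r4: issue@5 deps=(0,None) exec_start@5 write@8
I5 add r1: issue@6 deps=(1,4) exec_start@8 write@10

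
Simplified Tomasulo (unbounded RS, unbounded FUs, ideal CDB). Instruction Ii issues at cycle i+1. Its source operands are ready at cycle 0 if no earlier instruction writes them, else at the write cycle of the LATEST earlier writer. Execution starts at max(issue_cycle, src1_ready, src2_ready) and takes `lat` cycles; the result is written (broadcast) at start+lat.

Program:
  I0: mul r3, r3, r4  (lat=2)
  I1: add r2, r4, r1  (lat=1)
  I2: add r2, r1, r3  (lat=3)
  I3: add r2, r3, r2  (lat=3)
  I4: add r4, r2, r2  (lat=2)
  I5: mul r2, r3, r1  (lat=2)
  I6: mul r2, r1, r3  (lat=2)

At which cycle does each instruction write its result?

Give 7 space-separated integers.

Answer: 3 3 6 9 11 8 9

Derivation:
I0 mul r3: issue@1 deps=(None,None) exec_start@1 write@3
I1 add r2: issue@2 deps=(None,None) exec_start@2 write@3
I2 add r2: issue@3 deps=(None,0) exec_start@3 write@6
I3 add r2: issue@4 deps=(0,2) exec_start@6 write@9
I4 add r4: issue@5 deps=(3,3) exec_start@9 write@11
I5 mul r2: issue@6 deps=(0,None) exec_start@6 write@8
I6 mul r2: issue@7 deps=(None,0) exec_start@7 write@9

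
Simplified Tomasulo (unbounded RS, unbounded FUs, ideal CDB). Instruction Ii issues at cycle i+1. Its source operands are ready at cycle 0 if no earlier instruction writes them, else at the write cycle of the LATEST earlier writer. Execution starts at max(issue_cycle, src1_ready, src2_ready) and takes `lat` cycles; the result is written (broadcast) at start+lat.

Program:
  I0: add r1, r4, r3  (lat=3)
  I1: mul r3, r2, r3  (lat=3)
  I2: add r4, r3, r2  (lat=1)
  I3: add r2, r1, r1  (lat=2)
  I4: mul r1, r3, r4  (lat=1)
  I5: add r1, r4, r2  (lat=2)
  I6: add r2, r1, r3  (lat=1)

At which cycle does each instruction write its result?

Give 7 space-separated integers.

Answer: 4 5 6 6 7 8 9

Derivation:
I0 add r1: issue@1 deps=(None,None) exec_start@1 write@4
I1 mul r3: issue@2 deps=(None,None) exec_start@2 write@5
I2 add r4: issue@3 deps=(1,None) exec_start@5 write@6
I3 add r2: issue@4 deps=(0,0) exec_start@4 write@6
I4 mul r1: issue@5 deps=(1,2) exec_start@6 write@7
I5 add r1: issue@6 deps=(2,3) exec_start@6 write@8
I6 add r2: issue@7 deps=(5,1) exec_start@8 write@9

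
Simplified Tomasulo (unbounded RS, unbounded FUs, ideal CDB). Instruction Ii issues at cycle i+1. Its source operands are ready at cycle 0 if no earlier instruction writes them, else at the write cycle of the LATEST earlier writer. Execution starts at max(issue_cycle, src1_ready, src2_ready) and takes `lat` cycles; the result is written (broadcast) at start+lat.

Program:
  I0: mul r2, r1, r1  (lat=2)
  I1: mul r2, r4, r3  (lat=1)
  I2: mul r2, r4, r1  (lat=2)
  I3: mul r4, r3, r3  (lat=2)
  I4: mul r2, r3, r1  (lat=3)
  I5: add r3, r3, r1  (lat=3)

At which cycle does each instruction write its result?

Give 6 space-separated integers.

Answer: 3 3 5 6 8 9

Derivation:
I0 mul r2: issue@1 deps=(None,None) exec_start@1 write@3
I1 mul r2: issue@2 deps=(None,None) exec_start@2 write@3
I2 mul r2: issue@3 deps=(None,None) exec_start@3 write@5
I3 mul r4: issue@4 deps=(None,None) exec_start@4 write@6
I4 mul r2: issue@5 deps=(None,None) exec_start@5 write@8
I5 add r3: issue@6 deps=(None,None) exec_start@6 write@9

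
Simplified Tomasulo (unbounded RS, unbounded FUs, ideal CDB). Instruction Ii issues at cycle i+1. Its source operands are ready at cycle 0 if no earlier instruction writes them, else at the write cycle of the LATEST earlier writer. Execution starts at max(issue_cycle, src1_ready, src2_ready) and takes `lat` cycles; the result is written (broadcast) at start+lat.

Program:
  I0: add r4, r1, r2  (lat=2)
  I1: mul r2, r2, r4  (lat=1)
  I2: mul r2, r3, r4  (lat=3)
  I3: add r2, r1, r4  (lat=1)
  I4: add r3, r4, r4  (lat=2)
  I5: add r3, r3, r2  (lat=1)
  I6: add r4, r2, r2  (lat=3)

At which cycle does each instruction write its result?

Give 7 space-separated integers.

I0 add r4: issue@1 deps=(None,None) exec_start@1 write@3
I1 mul r2: issue@2 deps=(None,0) exec_start@3 write@4
I2 mul r2: issue@3 deps=(None,0) exec_start@3 write@6
I3 add r2: issue@4 deps=(None,0) exec_start@4 write@5
I4 add r3: issue@5 deps=(0,0) exec_start@5 write@7
I5 add r3: issue@6 deps=(4,3) exec_start@7 write@8
I6 add r4: issue@7 deps=(3,3) exec_start@7 write@10

Answer: 3 4 6 5 7 8 10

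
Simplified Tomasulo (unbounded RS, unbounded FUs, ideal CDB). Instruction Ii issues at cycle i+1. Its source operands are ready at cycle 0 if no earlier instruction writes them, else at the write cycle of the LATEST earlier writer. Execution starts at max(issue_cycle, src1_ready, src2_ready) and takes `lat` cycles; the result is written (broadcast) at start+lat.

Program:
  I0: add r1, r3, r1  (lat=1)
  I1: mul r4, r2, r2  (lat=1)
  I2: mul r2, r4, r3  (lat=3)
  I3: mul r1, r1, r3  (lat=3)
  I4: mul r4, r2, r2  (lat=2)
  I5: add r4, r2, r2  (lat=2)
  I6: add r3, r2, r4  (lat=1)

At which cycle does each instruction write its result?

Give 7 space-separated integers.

I0 add r1: issue@1 deps=(None,None) exec_start@1 write@2
I1 mul r4: issue@2 deps=(None,None) exec_start@2 write@3
I2 mul r2: issue@3 deps=(1,None) exec_start@3 write@6
I3 mul r1: issue@4 deps=(0,None) exec_start@4 write@7
I4 mul r4: issue@5 deps=(2,2) exec_start@6 write@8
I5 add r4: issue@6 deps=(2,2) exec_start@6 write@8
I6 add r3: issue@7 deps=(2,5) exec_start@8 write@9

Answer: 2 3 6 7 8 8 9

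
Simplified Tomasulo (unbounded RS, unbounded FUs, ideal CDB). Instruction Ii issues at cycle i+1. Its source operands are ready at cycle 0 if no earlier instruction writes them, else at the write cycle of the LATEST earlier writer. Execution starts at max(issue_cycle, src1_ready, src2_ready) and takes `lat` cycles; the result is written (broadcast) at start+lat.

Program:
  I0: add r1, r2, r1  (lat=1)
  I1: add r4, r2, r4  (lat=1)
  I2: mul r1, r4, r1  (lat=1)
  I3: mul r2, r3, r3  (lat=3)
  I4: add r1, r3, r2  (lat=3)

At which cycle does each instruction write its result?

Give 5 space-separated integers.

Answer: 2 3 4 7 10

Derivation:
I0 add r1: issue@1 deps=(None,None) exec_start@1 write@2
I1 add r4: issue@2 deps=(None,None) exec_start@2 write@3
I2 mul r1: issue@3 deps=(1,0) exec_start@3 write@4
I3 mul r2: issue@4 deps=(None,None) exec_start@4 write@7
I4 add r1: issue@5 deps=(None,3) exec_start@7 write@10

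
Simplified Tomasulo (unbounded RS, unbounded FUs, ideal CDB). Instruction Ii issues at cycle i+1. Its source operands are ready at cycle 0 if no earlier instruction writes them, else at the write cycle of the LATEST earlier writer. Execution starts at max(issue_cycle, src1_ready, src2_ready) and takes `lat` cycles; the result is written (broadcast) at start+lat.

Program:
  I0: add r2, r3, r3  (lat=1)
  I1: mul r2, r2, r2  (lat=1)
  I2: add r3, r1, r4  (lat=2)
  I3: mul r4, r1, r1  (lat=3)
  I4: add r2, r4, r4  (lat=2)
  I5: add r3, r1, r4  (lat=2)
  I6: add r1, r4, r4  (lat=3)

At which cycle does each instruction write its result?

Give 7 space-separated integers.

I0 add r2: issue@1 deps=(None,None) exec_start@1 write@2
I1 mul r2: issue@2 deps=(0,0) exec_start@2 write@3
I2 add r3: issue@3 deps=(None,None) exec_start@3 write@5
I3 mul r4: issue@4 deps=(None,None) exec_start@4 write@7
I4 add r2: issue@5 deps=(3,3) exec_start@7 write@9
I5 add r3: issue@6 deps=(None,3) exec_start@7 write@9
I6 add r1: issue@7 deps=(3,3) exec_start@7 write@10

Answer: 2 3 5 7 9 9 10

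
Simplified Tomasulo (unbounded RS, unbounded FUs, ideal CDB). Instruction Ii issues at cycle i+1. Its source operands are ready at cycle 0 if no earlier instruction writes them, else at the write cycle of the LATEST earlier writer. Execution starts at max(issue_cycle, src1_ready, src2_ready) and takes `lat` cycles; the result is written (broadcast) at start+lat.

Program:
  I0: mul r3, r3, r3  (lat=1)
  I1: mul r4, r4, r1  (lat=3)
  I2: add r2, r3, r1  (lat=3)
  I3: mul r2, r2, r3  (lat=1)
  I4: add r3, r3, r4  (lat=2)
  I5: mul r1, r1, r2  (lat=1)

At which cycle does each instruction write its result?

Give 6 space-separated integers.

Answer: 2 5 6 7 7 8

Derivation:
I0 mul r3: issue@1 deps=(None,None) exec_start@1 write@2
I1 mul r4: issue@2 deps=(None,None) exec_start@2 write@5
I2 add r2: issue@3 deps=(0,None) exec_start@3 write@6
I3 mul r2: issue@4 deps=(2,0) exec_start@6 write@7
I4 add r3: issue@5 deps=(0,1) exec_start@5 write@7
I5 mul r1: issue@6 deps=(None,3) exec_start@7 write@8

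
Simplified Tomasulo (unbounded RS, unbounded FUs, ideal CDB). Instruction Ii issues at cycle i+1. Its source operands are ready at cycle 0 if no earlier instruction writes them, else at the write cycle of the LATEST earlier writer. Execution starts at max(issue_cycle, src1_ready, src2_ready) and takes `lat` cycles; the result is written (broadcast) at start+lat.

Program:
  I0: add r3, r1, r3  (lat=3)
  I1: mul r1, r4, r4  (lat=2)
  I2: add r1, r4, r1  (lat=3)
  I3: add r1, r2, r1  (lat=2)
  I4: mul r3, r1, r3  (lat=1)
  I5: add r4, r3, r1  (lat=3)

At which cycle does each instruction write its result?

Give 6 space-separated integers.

I0 add r3: issue@1 deps=(None,None) exec_start@1 write@4
I1 mul r1: issue@2 deps=(None,None) exec_start@2 write@4
I2 add r1: issue@3 deps=(None,1) exec_start@4 write@7
I3 add r1: issue@4 deps=(None,2) exec_start@7 write@9
I4 mul r3: issue@5 deps=(3,0) exec_start@9 write@10
I5 add r4: issue@6 deps=(4,3) exec_start@10 write@13

Answer: 4 4 7 9 10 13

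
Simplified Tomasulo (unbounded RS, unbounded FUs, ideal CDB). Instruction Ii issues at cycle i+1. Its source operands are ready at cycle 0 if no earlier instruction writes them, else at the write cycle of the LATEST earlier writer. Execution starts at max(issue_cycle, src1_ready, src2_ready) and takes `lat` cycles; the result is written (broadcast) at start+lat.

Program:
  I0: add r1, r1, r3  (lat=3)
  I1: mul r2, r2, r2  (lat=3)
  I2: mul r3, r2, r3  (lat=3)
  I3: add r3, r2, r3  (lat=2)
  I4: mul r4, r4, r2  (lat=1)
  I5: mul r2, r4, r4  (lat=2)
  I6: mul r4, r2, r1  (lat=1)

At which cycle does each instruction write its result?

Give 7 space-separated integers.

Answer: 4 5 8 10 6 8 9

Derivation:
I0 add r1: issue@1 deps=(None,None) exec_start@1 write@4
I1 mul r2: issue@2 deps=(None,None) exec_start@2 write@5
I2 mul r3: issue@3 deps=(1,None) exec_start@5 write@8
I3 add r3: issue@4 deps=(1,2) exec_start@8 write@10
I4 mul r4: issue@5 deps=(None,1) exec_start@5 write@6
I5 mul r2: issue@6 deps=(4,4) exec_start@6 write@8
I6 mul r4: issue@7 deps=(5,0) exec_start@8 write@9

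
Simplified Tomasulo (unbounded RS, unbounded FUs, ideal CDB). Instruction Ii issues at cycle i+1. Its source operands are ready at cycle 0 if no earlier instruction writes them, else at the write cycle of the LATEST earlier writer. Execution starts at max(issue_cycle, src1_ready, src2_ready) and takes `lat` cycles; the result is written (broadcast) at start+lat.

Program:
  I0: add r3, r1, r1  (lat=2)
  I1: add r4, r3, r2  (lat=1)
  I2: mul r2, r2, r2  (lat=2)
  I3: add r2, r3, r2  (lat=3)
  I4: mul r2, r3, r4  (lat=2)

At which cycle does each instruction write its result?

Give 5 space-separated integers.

Answer: 3 4 5 8 7

Derivation:
I0 add r3: issue@1 deps=(None,None) exec_start@1 write@3
I1 add r4: issue@2 deps=(0,None) exec_start@3 write@4
I2 mul r2: issue@3 deps=(None,None) exec_start@3 write@5
I3 add r2: issue@4 deps=(0,2) exec_start@5 write@8
I4 mul r2: issue@5 deps=(0,1) exec_start@5 write@7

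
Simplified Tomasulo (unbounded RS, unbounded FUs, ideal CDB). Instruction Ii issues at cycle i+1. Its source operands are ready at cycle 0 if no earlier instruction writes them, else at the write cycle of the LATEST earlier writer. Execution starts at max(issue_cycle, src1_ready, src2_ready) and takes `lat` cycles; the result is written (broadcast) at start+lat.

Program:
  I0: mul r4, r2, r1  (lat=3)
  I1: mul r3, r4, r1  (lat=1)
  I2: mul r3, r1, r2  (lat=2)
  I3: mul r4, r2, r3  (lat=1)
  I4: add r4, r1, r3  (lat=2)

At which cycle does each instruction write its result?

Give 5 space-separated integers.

Answer: 4 5 5 6 7

Derivation:
I0 mul r4: issue@1 deps=(None,None) exec_start@1 write@4
I1 mul r3: issue@2 deps=(0,None) exec_start@4 write@5
I2 mul r3: issue@3 deps=(None,None) exec_start@3 write@5
I3 mul r4: issue@4 deps=(None,2) exec_start@5 write@6
I4 add r4: issue@5 deps=(None,2) exec_start@5 write@7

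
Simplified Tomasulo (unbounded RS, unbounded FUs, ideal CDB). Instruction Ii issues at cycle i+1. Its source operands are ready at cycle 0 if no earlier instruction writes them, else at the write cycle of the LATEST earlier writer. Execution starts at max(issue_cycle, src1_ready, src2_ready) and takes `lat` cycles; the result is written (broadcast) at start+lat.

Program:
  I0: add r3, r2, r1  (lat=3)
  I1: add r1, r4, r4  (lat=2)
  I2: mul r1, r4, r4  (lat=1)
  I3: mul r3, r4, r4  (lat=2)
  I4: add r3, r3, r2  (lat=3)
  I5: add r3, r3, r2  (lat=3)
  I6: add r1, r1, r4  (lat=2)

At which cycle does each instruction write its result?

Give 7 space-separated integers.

Answer: 4 4 4 6 9 12 9

Derivation:
I0 add r3: issue@1 deps=(None,None) exec_start@1 write@4
I1 add r1: issue@2 deps=(None,None) exec_start@2 write@4
I2 mul r1: issue@3 deps=(None,None) exec_start@3 write@4
I3 mul r3: issue@4 deps=(None,None) exec_start@4 write@6
I4 add r3: issue@5 deps=(3,None) exec_start@6 write@9
I5 add r3: issue@6 deps=(4,None) exec_start@9 write@12
I6 add r1: issue@7 deps=(2,None) exec_start@7 write@9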